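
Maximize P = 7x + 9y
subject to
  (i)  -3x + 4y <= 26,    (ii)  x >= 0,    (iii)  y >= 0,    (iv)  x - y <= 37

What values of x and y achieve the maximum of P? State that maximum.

x = 174, y = 137, maximum P = 2451

Extreme points and P = 7x + 9y:
  (0, 13/2) → P = 117/2
  (174, 137) → P = 2451
  (0, 0) → P = 0
  (37, 0) → P = 259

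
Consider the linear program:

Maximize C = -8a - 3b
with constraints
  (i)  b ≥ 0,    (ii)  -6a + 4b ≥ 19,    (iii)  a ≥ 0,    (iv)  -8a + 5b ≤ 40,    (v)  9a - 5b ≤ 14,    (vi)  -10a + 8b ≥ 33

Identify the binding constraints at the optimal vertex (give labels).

(ii) and (iii)

Vertices and C = -8a - 3b:
  (0, 19/4) → C = -57/4
  (151/6, 85/2) → C = -1973/6
  (0, 8) → C = -24
  (54, 472/5) → C = -3576/5

The maximum is at (0, 19/4). Substituting into each constraint, equality holds for (ii) and (iii); the remaining constraints have slack.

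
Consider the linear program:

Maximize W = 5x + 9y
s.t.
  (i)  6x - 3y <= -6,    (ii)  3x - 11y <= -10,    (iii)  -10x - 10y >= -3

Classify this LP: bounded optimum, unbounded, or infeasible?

From the feasible point (-12/19, 14/19), moving in the direction (-10, 10) keeps every constraint satisfied while W increases without bound.

unbounded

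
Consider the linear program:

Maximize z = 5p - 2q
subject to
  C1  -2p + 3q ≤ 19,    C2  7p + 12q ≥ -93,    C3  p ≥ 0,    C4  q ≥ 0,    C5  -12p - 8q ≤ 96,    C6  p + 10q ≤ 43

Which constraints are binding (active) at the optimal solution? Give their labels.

C4 and C6

Extreme points and z = 5p - 2q:
  (0, 0) → z = 0
  (0, 43/10) → z = -43/5
  (43, 0) → z = 215

The maximum is at (43, 0). Substituting into each constraint, equality holds for C4 and C6; the remaining constraints have slack.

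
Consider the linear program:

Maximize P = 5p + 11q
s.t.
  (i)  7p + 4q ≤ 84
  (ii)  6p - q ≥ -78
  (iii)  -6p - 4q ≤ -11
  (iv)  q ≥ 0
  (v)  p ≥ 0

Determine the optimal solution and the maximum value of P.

p = 0, q = 21, maximum P = 231

Feasible corners and P = 5p + 11q:
  (12, 0) → P = 60
  (0, 21) → P = 231
  (11/6, 0) → P = 55/6
  (0, 11/4) → P = 121/4

The binding constraints are 7p + 4q = 84 and p = 0.
Solving simultaneously gives p = 0, q = 21.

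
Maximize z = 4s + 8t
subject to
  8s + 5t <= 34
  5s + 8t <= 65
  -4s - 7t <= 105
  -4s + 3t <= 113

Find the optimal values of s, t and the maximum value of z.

s = -709/47, t = 825/47, maximum z = 3764/47

Vertices and z = 4s + 8t:
  (-53/39, 350/39) → z = 2588/39
  (763/36, -244/9) → z = -1189/9
  (-709/47, 825/47) → z = 3764/47
  (-553/20, 4/5) → z = -521/5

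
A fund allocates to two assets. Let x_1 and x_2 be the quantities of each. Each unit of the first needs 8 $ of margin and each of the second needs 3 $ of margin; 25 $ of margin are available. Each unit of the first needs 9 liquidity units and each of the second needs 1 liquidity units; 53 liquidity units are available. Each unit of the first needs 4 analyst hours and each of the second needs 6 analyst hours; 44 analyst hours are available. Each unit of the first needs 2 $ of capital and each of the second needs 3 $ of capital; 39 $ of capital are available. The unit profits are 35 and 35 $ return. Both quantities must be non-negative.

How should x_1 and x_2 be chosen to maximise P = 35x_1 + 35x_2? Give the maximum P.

x_1 = 1/2, x_2 = 7, maximum P = 525/2

Corner points and P = 35x_1 + 35x_2:
  (0, 0) → P = 0
  (0, 22/3) → P = 770/3
  (25/8, 0) → P = 875/8
  (1/2, 7) → P = 525/2

At the optimal vertex, 8x_1 + 3x_2 = 25 and 4x_1 + 6x_2 = 44.
Solving simultaneously gives x_1 = 1/2, x_2 = 7.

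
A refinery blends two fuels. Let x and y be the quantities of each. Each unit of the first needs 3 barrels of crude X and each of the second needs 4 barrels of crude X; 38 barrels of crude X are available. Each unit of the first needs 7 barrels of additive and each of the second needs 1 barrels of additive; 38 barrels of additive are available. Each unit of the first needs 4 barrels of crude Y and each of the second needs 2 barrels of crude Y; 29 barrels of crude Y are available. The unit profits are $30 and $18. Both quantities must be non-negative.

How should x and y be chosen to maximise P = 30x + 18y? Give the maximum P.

Vertices and P = 30x + 18y:
  (0, 0) → P = 0
  (0, 19/2) → P = 171
  (38/7, 0) → P = 1140/7
  (4, 13/2) → P = 237
  (47/10, 51/10) → P = 1164/5

At the optimal vertex, 3x + 4y = 38 and 4x + 2y = 29.
Solving simultaneously gives x = 4, y = 13/2.

x = 4, y = 13/2, maximum P = 237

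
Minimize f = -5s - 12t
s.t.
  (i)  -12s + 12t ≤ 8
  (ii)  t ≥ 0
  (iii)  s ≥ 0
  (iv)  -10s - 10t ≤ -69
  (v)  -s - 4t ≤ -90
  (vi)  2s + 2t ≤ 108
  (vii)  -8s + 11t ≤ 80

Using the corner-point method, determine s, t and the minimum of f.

s = 514/19, t = 512/19, minimum f = -8714/19

Feasible corners and f = -5s - 12t:
  (262/15, 272/15) → f = -4574/15
  (218/9, 224/9) → f = -3778/9
  (42, 12) → f = -354
  (514/19, 512/19) → f = -8714/19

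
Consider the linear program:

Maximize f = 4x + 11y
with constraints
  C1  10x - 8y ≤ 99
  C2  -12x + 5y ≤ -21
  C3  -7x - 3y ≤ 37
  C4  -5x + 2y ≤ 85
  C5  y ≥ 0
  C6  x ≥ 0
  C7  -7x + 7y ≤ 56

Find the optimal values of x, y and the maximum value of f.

Extreme points and f = 4x + 11y:
  (99/10, 0) → f = 198/5
  (163/2, 179/2) → f = 2621/2
  (7/4, 0) → f = 7
  (61/7, 117/7) → f = 1531/7

x = 163/2, y = 179/2, maximum f = 2621/2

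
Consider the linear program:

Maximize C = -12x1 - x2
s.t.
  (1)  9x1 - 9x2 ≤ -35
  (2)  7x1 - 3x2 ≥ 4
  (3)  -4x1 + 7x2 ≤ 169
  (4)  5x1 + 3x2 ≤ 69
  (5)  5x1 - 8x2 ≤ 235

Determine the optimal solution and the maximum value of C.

x1 = 47/12, x2 = 281/36, maximum C = -1973/36

Extreme points and C = -12x1 - x2:
  (47/12, 281/36) → C = -1973/36
  (43/6, 199/18) → C = -1747/18
  (73/12, 463/36) → C = -3091/36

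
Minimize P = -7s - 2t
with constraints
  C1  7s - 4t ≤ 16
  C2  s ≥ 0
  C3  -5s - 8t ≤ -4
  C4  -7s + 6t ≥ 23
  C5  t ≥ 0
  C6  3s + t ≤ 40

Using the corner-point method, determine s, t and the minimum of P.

s = 217/25, t = 349/25, minimum P = -2217/25

Extreme points and P = -7s - 2t:
  (0, 23/6) → P = -23/3
  (0, 40) → P = -80
  (217/25, 349/25) → P = -2217/25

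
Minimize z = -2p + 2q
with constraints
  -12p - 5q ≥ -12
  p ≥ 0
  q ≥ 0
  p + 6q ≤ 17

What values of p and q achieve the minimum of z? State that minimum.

p = 1, q = 0, minimum z = -2

Extreme points and z = -2p + 2q:
  (0, 12/5) → z = 24/5
  (1, 0) → z = -2
  (0, 0) → z = 0

At the optimal vertex, -12p - 5q = -12 and q = 0.
Solving simultaneously gives p = 1, q = 0.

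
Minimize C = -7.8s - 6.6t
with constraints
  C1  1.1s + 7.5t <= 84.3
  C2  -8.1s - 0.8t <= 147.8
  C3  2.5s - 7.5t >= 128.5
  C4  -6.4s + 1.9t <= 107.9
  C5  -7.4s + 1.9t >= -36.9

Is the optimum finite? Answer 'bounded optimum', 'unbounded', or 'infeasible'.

Extreme points and C = -7.8s - 6.6t:
  (-20114/1255, -28207/1255) → C = 1715277/6275
  (-25130/2131, -139261/2131) → C = 5575683/10655
  (652/1015, -17173/1015) → C = 541281/5075
The feasible region has finitely many vertices and no improving ray; the minimum is 541281/5075 at (652/1015, -17173/1015).

bounded optimum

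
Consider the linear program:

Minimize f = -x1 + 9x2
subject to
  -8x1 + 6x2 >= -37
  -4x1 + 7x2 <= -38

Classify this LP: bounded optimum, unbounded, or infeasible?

unbounded

From the feasible point (31/32, -39/8), moving in the direction (-6, -8) keeps every constraint satisfied while f decreases without bound.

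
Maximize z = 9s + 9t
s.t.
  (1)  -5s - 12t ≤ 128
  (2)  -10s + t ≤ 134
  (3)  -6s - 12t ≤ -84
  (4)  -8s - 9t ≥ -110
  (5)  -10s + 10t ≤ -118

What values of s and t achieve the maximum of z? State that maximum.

Feasible corners and z = 9s + 9t:
  (94/7, 2/7) → z = 864/7
  (188/15, 11/15) → z = 597/5
  (1081/85, 78/85) → z = 10431/85

The optimum lies where -6s - 12t = -84 and -8s - 9t = -110.
Solving simultaneously gives s = 94/7, t = 2/7.

s = 94/7, t = 2/7, maximum z = 864/7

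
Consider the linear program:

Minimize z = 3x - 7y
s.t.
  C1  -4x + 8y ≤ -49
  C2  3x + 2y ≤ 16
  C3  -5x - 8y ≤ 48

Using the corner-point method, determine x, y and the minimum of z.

x = 113/16, y = -83/32, minimum z = 1259/32

Vertices and z = 3x - 7y:
  (113/16, -83/32) → z = 1259/32
  (1/9, -437/72) → z = 3083/72
  (16, -16) → z = 160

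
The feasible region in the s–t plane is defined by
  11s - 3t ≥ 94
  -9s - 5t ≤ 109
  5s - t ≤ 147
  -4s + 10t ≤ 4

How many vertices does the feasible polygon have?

4

Pairwise boundary intersections that survive every other constraint:
  (143/82, -2045/82)
  (68/7, 30/7)
  (313/17, -934/17)
  (737/23, 304/23)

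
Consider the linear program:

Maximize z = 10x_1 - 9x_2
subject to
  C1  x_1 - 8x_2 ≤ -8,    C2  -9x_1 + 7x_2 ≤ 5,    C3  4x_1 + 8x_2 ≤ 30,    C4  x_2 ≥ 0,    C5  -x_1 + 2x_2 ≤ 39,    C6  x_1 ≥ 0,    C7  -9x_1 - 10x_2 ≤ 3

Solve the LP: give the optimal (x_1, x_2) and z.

x_1 = 22/5, x_2 = 31/20, maximum z = 601/20

Feasible corners and z = 10x_1 - 9x_2:
  (16/65, 67/65) → z = -443/65
  (22/5, 31/20) → z = 601/20
  (17/10, 29/10) → z = -91/10

The binding constraints are x_1 - 8x_2 = -8 and 4x_1 + 8x_2 = 30.
Solving simultaneously gives x_1 = 22/5, x_2 = 31/20.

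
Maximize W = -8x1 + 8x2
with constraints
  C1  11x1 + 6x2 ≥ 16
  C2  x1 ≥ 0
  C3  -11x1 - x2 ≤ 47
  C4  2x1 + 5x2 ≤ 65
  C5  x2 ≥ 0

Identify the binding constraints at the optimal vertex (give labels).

Extreme points and W = -8x1 + 8x2:
  (0, 8/3) → W = 64/3
  (16/11, 0) → W = -128/11
  (0, 13) → W = 104
  (65/2, 0) → W = -260

The maximum is at (0, 13). Substituting into each constraint, equality holds for C2 and C4; the remaining constraints have slack.

C2 and C4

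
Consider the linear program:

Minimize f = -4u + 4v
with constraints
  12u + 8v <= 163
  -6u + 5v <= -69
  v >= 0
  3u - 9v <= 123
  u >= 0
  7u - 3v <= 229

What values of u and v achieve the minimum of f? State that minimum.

u = 163/12, v = 0, minimum f = -163/3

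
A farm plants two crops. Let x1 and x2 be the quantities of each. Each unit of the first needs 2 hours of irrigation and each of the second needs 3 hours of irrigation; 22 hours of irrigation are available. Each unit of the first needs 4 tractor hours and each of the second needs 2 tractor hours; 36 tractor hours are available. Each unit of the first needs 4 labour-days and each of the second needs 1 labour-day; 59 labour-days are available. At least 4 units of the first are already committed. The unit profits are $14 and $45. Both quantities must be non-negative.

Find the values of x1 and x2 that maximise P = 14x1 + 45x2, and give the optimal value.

x1 = 4, x2 = 14/3, maximum P = 266

Corner points and P = 14x1 + 45x2:
  (9, 0) → P = 126
  (4, 0) → P = 56
  (8, 2) → P = 202
  (4, 14/3) → P = 266

The binding constraints are 2x1 + 3x2 = 22 and x1 = 4.
Solving simultaneously gives x1 = 4, x2 = 14/3.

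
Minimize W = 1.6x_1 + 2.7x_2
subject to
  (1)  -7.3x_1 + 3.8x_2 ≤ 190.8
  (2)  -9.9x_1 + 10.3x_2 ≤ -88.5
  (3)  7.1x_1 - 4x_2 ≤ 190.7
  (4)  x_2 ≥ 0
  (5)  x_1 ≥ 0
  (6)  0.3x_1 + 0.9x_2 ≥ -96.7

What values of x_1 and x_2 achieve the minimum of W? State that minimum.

Extreme points and W = 1.6x_1 + 2.7x_2:
  (23003/479, 17994/479) → W = 426943/2395
  (295/33, 0) → W = 472/33
  (1907/71, 0) → W = 15256/355

x_1 = 295/33, x_2 = 0, minimum W = 472/33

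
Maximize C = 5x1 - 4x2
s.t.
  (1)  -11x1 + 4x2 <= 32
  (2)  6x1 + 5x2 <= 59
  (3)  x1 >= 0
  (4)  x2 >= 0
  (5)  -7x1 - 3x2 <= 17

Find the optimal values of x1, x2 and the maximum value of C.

Corner points and C = 5x1 - 4x2:
  (76/79, 841/79) → C = -2984/79
  (0, 8) → C = -32
  (59/6, 0) → C = 295/6
  (0, 0) → C = 0

x1 = 59/6, x2 = 0, maximum C = 295/6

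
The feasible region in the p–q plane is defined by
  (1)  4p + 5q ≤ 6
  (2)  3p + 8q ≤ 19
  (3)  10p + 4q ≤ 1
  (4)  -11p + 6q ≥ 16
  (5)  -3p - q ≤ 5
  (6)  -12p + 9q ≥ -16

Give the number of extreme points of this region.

Intersecting each pair of boundary lines and keeping only the points that satisfy every inequality leaves:
  (-47/17, 58/17)
  (-19/34, 28/17)
  (-59/21, 24/7)
  (-29/52, 171/104)
  (-46/29, -7/29)

5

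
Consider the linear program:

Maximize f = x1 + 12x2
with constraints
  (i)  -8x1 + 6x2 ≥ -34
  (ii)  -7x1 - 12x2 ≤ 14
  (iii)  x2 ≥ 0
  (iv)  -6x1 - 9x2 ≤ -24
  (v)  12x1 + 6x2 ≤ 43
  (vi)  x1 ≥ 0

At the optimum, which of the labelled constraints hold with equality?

Corner points and f = x1 + 12x2:
  (27/8, 5/12) → f = 67/8
  (0, 8/3) → f = 32
  (0, 43/6) → f = 86

The maximum is at (0, 43/6). Substituting into each constraint, equality holds for (v) and (vi); the remaining constraints have slack.

(v) and (vi)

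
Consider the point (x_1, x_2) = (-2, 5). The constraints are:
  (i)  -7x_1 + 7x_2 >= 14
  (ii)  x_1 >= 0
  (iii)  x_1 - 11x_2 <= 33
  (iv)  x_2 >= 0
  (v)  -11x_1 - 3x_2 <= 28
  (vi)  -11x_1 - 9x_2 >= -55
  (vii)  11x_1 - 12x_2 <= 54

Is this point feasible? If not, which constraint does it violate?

not feasible — violates (ii)

Constraint (ii): x_1 = -2, which is not ≥ 0. All other constraints are satisfied.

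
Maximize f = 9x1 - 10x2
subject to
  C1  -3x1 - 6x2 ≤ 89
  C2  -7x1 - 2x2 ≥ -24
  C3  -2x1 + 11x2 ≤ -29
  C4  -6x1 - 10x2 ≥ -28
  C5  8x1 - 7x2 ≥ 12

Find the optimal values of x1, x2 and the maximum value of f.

Extreme points and f = 9x1 - 10x2:
  (161/18, -695/36) → f = 2462/9
  (-551/69, -748/69) → f = 2521/69
  (322/81, -155/81) → f = 4448/81
  (-71/74, -104/37) → f = 1441/74

At the optimal vertex, -3x1 - 6x2 = 89 and -7x1 - 2x2 = -24.
Solving simultaneously gives x1 = 161/18, x2 = -695/36.

x1 = 161/18, x2 = -695/36, maximum f = 2462/9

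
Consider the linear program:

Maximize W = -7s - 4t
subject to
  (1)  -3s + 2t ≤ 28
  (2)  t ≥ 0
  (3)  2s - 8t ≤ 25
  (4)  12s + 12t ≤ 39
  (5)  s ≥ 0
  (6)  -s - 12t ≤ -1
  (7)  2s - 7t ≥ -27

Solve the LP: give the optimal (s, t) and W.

The binding constraints are s = 0 and -s - 12t = -1.
Solving simultaneously gives s = 0, t = 1/12.

s = 0, t = 1/12, maximum W = -1/3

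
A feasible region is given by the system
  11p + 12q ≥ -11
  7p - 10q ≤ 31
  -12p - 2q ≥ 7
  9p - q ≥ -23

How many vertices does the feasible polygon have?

3

Intersecting each pair of boundary lines and keeping only the points that satisfy every inequality leaves:
  (-31/61, -55/122)
  (-41/17, 22/17)
  (-53/30, 71/10)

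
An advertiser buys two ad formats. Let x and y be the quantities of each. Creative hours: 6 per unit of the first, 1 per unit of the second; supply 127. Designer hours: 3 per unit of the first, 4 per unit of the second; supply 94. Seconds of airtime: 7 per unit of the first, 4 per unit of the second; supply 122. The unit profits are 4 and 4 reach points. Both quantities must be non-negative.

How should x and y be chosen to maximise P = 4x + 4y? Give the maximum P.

x = 7, y = 73/4, maximum P = 101

At the optimal vertex, 3x + 4y = 94 and 7x + 4y = 122.
Solving simultaneously gives x = 7, y = 73/4.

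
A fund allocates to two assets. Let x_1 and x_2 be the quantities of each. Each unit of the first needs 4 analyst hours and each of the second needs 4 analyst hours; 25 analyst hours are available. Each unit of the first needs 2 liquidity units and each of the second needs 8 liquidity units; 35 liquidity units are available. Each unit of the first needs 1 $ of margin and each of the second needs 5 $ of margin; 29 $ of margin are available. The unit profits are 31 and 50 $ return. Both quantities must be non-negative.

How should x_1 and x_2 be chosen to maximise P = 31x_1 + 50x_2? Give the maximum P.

x_1 = 5/2, x_2 = 15/4, maximum P = 265

The binding constraints are 4x_1 + 4x_2 = 25 and 2x_1 + 8x_2 = 35.
Solving simultaneously gives x_1 = 5/2, x_2 = 15/4.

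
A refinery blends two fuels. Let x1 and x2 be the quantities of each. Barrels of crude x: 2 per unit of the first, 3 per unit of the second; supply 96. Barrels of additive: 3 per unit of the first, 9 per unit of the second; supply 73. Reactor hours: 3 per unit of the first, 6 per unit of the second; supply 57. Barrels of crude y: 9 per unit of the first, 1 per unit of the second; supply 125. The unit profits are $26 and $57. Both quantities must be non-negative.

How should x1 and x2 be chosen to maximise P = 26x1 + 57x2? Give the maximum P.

Vertices and P = 26x1 + 57x2:
  (0, 0) → P = 0
  (0, 73/9) → P = 1387/3
  (125/9, 0) → P = 3250/9
  (25/3, 16/3) → P = 1562/3
  (231/17, 46/17) → P = 8628/17

x1 = 25/3, x2 = 16/3, maximum P = 1562/3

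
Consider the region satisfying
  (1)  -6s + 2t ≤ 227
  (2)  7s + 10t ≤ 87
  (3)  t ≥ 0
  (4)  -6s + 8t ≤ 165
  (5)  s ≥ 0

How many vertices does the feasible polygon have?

3

The feasible vertices (each the meet of two boundaries and inside every other half-plane) are:
  (87/7, 0)
  (0, 87/10)
  (0, 0)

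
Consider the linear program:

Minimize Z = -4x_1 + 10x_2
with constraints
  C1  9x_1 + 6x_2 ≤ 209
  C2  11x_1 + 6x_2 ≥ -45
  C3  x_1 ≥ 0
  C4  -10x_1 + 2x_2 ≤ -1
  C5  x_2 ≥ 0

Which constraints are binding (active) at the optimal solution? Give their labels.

C1 and C5

Vertices and Z = -4x_1 + 10x_2:
  (212/39, 2081/78) → Z = 9557/39
  (209/9, 0) → Z = -836/9
  (1/10, 0) → Z = -2/5

The minimum is at (209/9, 0). Substituting into each constraint, equality holds for C1 and C5; the remaining constraints have slack.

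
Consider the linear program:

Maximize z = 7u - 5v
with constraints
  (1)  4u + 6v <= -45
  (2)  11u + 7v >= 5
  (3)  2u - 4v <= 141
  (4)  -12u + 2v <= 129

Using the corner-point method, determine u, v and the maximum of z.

u = 333/14, v = -327/14, maximum z = 1983/7

Extreme points and z = 7u - 5v:
  (345/38, -515/38) → z = 2495/19
  (333/14, -327/14) → z = 1983/7
  (1007/58, -1541/58) → z = 7377/29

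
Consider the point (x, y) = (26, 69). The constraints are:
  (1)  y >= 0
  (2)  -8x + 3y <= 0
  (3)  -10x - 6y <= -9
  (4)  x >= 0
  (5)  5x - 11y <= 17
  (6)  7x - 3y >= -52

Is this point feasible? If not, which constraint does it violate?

feasible

(1): 69 ≥ 0 ✓
(2): -1 ≤ 0 ✓
(3): -674 ≤ -9 ✓
(4): 26 ≥ 0 ✓
(5): -629 ≤ 17 ✓
(6): -25 ≥ -52 ✓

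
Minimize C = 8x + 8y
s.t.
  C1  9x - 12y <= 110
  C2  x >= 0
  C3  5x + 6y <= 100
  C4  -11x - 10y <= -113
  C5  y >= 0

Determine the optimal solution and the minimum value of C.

Feasible corners and C = 8x + 8y:
  (310/19, 175/57) → C = 8840/57
  (110/9, 0) → C = 880/9
  (0, 50/3) → C = 400/3
  (0, 113/10) → C = 452/5
  (113/11, 0) → C = 904/11

The optimum lies where -11x - 10y = -113 and y = 0.
Solving simultaneously gives x = 113/11, y = 0.

x = 113/11, y = 0, minimum C = 904/11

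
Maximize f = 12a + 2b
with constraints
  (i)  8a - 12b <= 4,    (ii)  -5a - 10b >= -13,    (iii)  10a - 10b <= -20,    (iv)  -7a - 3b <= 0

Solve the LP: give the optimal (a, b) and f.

a = -7/15, b = 23/15, maximum f = -38/15

Corner points and f = 12a + 2b:
  (-7/15, 23/15) → f = -38/15
  (-39/55, 91/55) → f = -26/5
  (-3/5, 7/5) → f = -22/5

At the optimal vertex, -5a - 10b = -13 and 10a - 10b = -20.
Solving simultaneously gives a = -7/15, b = 23/15.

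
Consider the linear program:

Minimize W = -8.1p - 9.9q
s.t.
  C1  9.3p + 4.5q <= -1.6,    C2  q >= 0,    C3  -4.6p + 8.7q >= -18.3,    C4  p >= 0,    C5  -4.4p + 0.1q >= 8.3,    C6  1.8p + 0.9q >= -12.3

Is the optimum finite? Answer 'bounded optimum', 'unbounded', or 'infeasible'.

infeasible

The boundaries 9.3p + 4.5q = -1.6 and -4.4p + 0.1q = 8.3 meet at (-3751/2073, 7015/2073), but that point violates p ≥ 0. Every candidate vertex is excluded by some other constraint, so the feasible region is empty.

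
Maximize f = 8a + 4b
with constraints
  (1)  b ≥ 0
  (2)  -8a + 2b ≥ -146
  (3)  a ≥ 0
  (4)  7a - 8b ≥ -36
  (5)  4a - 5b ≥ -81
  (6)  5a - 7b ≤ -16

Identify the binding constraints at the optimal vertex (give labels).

Vertices and f = 8a + 4b:
  (124/5, 131/5) → f = 1516/5
  (527/23, 429/23) → f = 5932/23
  (0, 9/2) → f = 18
  (0, 16/7) → f = 64/7

The maximum is at (124/5, 131/5). Substituting into each constraint, equality holds for (2) and (4); the remaining constraints have slack.

(2) and (4)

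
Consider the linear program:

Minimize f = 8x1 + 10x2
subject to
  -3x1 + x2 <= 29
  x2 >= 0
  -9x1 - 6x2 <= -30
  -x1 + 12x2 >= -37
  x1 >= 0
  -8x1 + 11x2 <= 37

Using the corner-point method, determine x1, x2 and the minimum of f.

Corner points and f = 8x1 + 10x2:
  (10/3, 0) → f = 80/3
  (37, 0) → f = 296
  (36/49, 191/49) → f = 314/7
The feasible region is unbounded (it extends along (12, 1), (11, 8)), but f strictly increases along every unbounded feasible direction, so there is no improving ray and the minimum is attained at a vertex.

x1 = 10/3, x2 = 0, minimum f = 80/3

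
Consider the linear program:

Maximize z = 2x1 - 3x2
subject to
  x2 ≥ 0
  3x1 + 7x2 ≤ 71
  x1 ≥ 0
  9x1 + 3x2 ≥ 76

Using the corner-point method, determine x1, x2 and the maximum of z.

x1 = 71/3, x2 = 0, maximum z = 142/3

Extreme points and z = 2x1 - 3x2:
  (71/3, 0) → z = 142/3
  (76/9, 0) → z = 152/9
  (319/54, 137/18) → z = -595/54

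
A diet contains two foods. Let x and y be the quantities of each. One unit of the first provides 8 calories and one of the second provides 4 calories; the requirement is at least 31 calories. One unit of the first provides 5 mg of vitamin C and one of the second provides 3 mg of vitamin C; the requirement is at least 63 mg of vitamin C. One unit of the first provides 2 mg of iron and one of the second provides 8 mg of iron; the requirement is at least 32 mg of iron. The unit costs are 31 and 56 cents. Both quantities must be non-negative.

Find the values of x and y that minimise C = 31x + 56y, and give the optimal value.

Feasible corners and C = 31x + 56y:
  (0, 21) → C = 1176
  (16, 0) → C = 496
  (12, 1) → C = 428
The feasible region is unbounded (it extends along (0, 1), (1, 0)), but C strictly increases along every unbounded feasible direction, so there is no improving ray and the minimum is attained at a vertex.

x = 12, y = 1, minimum C = 428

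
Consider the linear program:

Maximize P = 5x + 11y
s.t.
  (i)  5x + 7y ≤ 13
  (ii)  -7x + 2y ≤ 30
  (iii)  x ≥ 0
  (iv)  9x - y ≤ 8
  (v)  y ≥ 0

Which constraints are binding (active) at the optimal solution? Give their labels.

(i) and (iii)

Corner points and P = 5x + 11y:
  (0, 13/7) → P = 143/7
  (69/68, 77/68) → P = 298/17
  (0, 0) → P = 0
  (8/9, 0) → P = 40/9

The maximum is at (0, 13/7). Substituting into each constraint, equality holds for (i) and (iii); the remaining constraints have slack.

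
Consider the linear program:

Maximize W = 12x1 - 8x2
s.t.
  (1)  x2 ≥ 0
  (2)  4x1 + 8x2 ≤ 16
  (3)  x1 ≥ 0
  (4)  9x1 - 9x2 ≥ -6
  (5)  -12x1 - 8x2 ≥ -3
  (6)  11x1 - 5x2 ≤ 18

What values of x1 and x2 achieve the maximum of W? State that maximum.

Extreme points and W = 12x1 - 8x2:
  (0, 0) → W = 0
  (1/4, 0) → W = 3
  (0, 3/8) → W = -3

x1 = 1/4, x2 = 0, maximum W = 3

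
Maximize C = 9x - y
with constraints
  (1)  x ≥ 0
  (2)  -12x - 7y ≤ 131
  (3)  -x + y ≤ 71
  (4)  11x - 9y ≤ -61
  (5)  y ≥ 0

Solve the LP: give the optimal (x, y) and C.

Corner points and C = 9x - y:
  (0, 71) → C = -71
  (0, 61/9) → C = -61/9
  (289, 360) → C = 2241

The binding constraints are -x + y = 71 and 11x - 9y = -61.
Solving simultaneously gives x = 289, y = 360.

x = 289, y = 360, maximum C = 2241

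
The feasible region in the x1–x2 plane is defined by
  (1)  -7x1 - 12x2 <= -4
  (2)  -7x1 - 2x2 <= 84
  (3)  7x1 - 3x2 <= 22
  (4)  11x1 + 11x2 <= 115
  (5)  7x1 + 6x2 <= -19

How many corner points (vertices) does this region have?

The feasible vertices (each the meet of two boundaries and inside every other half-plane) are:
  (-508/35, 44/5)
  (-6, 23/6)
  (-233/14, 65/4)

3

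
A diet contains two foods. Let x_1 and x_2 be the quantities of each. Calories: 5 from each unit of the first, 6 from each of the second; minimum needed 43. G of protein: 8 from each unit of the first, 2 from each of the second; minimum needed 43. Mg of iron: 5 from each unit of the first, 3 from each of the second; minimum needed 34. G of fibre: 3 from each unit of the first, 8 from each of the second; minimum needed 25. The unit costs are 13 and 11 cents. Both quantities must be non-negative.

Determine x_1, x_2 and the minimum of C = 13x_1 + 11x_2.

Feasible corners and C = 13x_1 + 11x_2:
  (0, 43/2) → C = 473/2
  (43/5, 0) → C = 559/5
  (5, 3) → C = 98
  (61/14, 57/14) → C = 710/7
The feasible region is unbounded (it extends along (0, 1), (1, 0)), but C strictly increases along every unbounded feasible direction, so there is no improving ray and the minimum is attained at a vertex.

The optimum lies where 5x_1 + 6x_2 = 43 and 5x_1 + 3x_2 = 34.
Solving simultaneously gives x_1 = 5, x_2 = 3.

x_1 = 5, x_2 = 3, minimum C = 98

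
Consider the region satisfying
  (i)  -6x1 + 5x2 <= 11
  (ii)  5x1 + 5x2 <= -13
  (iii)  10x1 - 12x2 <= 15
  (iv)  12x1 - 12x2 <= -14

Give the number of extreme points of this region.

Pairwise boundary intersections that survive every other constraint:
  (-24/11, -23/55)
  (-31/6, -4)
  (-113/60, -43/60)

3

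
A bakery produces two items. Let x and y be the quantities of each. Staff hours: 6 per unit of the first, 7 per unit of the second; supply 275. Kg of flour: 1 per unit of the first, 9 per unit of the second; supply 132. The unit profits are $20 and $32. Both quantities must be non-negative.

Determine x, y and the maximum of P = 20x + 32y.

x = 33, y = 11, maximum P = 1012

Extreme points and P = 20x + 32y:
  (0, 0) → P = 0
  (0, 44/3) → P = 1408/3
  (275/6, 0) → P = 2750/3
  (33, 11) → P = 1012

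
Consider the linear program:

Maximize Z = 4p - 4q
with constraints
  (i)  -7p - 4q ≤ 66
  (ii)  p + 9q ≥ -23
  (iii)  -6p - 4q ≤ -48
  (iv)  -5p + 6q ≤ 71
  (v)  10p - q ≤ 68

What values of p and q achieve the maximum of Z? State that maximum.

Vertices and Z = 4p - 4q:
  (1/14, 333/28) → Z = -331/7
  (160/23, 36/23) → Z = 496/23
  (479/55, 210/11) → Z = -2284/55

The optimum lies where -6p - 4q = -48 and 10p - q = 68.
Solving simultaneously gives p = 160/23, q = 36/23.

p = 160/23, q = 36/23, maximum Z = 496/23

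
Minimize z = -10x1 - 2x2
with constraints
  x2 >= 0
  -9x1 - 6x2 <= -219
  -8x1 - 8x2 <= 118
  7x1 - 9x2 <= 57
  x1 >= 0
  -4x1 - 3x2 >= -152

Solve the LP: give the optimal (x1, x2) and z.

Feasible corners and z = -10x1 - 2x2:
  (771/41, 340/41) → z = -8390/41
  (0, 73/2) → z = -73
  (27, 44/3) → z = -898/3
  (0, 152/3) → z = -304/3

x1 = 27, x2 = 44/3, minimum z = -898/3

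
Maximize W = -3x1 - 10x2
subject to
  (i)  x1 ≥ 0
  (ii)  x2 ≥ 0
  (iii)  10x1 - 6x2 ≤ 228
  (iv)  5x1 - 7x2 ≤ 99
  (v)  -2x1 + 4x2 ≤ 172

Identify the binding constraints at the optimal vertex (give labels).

(i) and (ii)

Corner points and W = -3x1 - 10x2:
  (0, 0) → W = 0
  (0, 43) → W = -430
  (99/5, 0) → W = -297/5
  (501/20, 15/4) → W = -2253/20
  (486/7, 544/7) → W = -6898/7

The maximum is at (0, 0). Substituting into each constraint, equality holds for (i) and (ii); the remaining constraints have slack.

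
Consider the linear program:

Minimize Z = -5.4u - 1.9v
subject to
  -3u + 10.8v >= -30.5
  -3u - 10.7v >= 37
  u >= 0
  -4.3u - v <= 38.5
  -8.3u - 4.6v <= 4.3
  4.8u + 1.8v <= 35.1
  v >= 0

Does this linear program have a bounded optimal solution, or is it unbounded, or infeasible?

infeasible

The boundaries u = 0 and 4.8u + 1.8v = 35.1 meet at (0, 19.5), but that point violates -3u - 10.7v ≥ 37. Every candidate vertex is excluded by some other constraint, so the feasible region is empty.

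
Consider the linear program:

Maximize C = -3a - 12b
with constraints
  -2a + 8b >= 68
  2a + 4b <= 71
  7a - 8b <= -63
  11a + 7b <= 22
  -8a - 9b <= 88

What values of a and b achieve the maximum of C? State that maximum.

a = -658/41, b = 184/41, maximum C = -234/41

At the optimal vertex, -2a + 8b = 68 and -8a - 9b = 88.
Solving simultaneously gives a = -658/41, b = 184/41.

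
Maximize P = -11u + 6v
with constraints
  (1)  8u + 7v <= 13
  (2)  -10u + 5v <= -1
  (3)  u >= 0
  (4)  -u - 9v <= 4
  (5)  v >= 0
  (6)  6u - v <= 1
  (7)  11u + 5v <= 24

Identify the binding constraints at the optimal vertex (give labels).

(2) and (6)

Vertices and P = -11u + 6v:
  (1/10, 0) → P = -11/10
  (1/5, 1/5) → P = -1
  (1/6, 0) → P = -11/6

The maximum is at (1/5, 1/5). Substituting into each constraint, equality holds for (2) and (6); the remaining constraints have slack.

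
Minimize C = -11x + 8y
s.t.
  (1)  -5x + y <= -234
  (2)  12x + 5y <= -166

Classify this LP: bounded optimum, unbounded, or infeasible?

From the feasible point (1004/37, -3638/37), moving in the direction (-1, -5) keeps every constraint satisfied while C decreases without bound.

unbounded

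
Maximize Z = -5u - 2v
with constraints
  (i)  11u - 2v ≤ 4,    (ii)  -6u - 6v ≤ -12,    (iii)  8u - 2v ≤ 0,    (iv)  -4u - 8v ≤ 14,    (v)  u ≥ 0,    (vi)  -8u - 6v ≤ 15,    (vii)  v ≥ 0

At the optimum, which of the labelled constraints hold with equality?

Corner points and Z = -5u - 2v:
  (4/3, 16/3) → Z = -52/3
  (2/5, 8/5) → Z = -26/5
  (0, 2) → Z = -4
The feasible region is unbounded (it extends along (0, 1), (2, 11)), but Z strictly decreases along every unbounded feasible direction, so there is no improving ray and the maximum is attained at a vertex.

The maximum is at (0, 2). Substituting into each constraint, equality holds for (ii) and (v); the remaining constraints have slack.

(ii) and (v)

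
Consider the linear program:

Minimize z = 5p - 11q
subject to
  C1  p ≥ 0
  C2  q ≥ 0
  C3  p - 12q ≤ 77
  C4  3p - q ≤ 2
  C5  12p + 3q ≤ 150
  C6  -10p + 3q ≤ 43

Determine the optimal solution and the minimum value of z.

Vertices and z = 5p - 11q:
  (0, 0) → z = 0
  (0, 43/3) → z = -473/3
  (2/3, 0) → z = 10/3
  (52/7, 142/7) → z = -186
  (107/22, 336/11) → z = -6857/22

p = 107/22, q = 336/11, minimum z = -6857/22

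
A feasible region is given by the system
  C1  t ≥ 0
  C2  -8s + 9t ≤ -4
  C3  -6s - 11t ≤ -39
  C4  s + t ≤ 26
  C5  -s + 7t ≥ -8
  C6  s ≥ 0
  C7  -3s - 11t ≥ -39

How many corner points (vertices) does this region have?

5

Pairwise boundary intersections that survive every other constraint:
  (13/2, 0)
  (8, 0)
  (395/142, 144/71)
  (79/23, 60/23)
  (361/32, 15/32)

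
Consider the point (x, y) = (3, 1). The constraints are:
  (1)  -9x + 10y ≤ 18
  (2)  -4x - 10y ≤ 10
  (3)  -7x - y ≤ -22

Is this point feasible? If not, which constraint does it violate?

(1): -17 ≤ 18 ✓
(2): -22 ≤ 10 ✓
(3): -22 ≤ -22 ✓

feasible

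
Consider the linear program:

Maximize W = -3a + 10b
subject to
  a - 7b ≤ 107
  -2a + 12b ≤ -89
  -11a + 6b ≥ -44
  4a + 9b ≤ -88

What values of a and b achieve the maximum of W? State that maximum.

a = -661/2, b = -125/2, maximum W = 733/2

Feasible corners and W = -3a + 10b:
  (-661/2, -125/2) → W = 733/2
  (-334/71, -1133/71) → W = -10328/71
  (-85/22, -266/33) → W = -4555/66
  (-44/41, -1144/123) → W = -11044/123

The optimum lies where a - 7b = 107 and -2a + 12b = -89.
Solving simultaneously gives a = -661/2, b = -125/2.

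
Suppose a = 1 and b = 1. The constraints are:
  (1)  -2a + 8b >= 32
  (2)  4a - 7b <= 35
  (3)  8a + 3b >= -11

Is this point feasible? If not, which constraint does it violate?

Constraint (1): -2a + 8b = 6, which is not ≥ 32. All other constraints are satisfied.

not feasible — violates (1)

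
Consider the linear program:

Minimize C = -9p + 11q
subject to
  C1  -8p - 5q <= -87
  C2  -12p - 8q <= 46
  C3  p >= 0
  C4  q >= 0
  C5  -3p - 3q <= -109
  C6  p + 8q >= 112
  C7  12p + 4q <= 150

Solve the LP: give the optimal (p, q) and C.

p = 7/12, q = 143/4, minimum C = 388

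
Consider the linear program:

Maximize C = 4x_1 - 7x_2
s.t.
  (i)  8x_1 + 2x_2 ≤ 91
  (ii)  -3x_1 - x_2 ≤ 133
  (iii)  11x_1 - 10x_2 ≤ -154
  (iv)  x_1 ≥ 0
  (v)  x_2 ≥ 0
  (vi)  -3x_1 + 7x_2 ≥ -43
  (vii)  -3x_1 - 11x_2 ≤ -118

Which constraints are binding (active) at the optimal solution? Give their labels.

Corner points and C = 4x_1 - 7x_2:
  (301/51, 2233/102) → C = -13223/102
  (0, 91/2) → C = -637/2
  (0, 77/5) → C = -539/5

The maximum is at (0, 77/5). Substituting into each constraint, equality holds for (iii) and (iv); the remaining constraints have slack.

(iii) and (iv)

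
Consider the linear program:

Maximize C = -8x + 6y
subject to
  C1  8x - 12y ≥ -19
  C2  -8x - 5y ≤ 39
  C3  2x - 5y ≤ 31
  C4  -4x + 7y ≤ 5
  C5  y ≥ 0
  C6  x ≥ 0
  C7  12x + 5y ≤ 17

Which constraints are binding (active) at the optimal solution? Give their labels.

Vertices and C = -8x + 6y:
  (0, 5/7) → C = 30/7
  (47/52, 16/13) → C = 2/13
  (0, 0) → C = 0
  (17/12, 0) → C = -34/3

The maximum is at (0, 5/7). Substituting into each constraint, equality holds for C4 and C6; the remaining constraints have slack.

C4 and C6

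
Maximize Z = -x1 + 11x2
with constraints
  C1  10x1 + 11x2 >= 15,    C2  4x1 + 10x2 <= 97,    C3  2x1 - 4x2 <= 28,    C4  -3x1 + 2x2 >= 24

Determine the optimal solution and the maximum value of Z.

x1 = -131/8, x2 = 65/4, maximum Z = 1561/8

Corner points and Z = -x1 + 11x2:
  (-131/8, 65/4) → Z = 1561/8
  (-234/53, 285/53) → Z = 3369/53
  (-23/19, 387/38) → Z = 4303/38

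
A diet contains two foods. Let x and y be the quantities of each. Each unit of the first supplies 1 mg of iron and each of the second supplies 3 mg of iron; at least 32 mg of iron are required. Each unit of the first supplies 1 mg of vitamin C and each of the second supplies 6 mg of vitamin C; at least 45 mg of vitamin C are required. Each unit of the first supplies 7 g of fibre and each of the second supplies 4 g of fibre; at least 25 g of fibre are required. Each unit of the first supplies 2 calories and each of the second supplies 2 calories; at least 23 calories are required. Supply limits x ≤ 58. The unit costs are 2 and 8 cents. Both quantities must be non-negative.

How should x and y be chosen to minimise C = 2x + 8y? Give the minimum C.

Corner points and C = 2x + 8y:
  (0, 23/2) → C = 92
  (45, 0) → C = 90
  (58, 0) → C = 116
  (19, 13/3) → C = 218/3
  (5/4, 41/4) → C = 169/2
The feasible region is unbounded (it extends along (0, 1)), but C strictly increases along every unbounded feasible direction, so there is no improving ray and the minimum is attained at a vertex.

x = 19, y = 13/3, minimum C = 218/3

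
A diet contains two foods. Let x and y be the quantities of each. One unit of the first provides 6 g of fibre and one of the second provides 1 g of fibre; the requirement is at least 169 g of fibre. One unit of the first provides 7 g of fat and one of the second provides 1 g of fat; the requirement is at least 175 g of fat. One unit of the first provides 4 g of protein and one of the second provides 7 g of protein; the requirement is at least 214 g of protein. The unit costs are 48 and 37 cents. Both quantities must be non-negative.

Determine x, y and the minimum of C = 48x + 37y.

Corner points and C = 48x + 37y:
  (0, 175) → C = 6475
  (107/2, 0) → C = 2568
  (6, 133) → C = 5209
  (51/2, 16) → C = 1816
The feasible region is unbounded (it extends along (0, 1), (1, 0)), but C strictly increases along every unbounded feasible direction, so there is no improving ray and the minimum is attained at a vertex.

x = 51/2, y = 16, minimum C = 1816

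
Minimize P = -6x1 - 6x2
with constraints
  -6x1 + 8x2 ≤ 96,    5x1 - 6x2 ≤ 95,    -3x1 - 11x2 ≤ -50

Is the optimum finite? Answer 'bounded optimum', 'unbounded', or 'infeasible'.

Extreme points and P = -6x1 - 6x2:
  (334, 525/2) → P = -3579
  (-328/45, 98/15) → P = 68/15
  (1345/73, -35/73) → P = -7860/73
The feasible region has finitely many vertices and no improving ray; the minimum is -3579 at (334, 525/2).

bounded optimum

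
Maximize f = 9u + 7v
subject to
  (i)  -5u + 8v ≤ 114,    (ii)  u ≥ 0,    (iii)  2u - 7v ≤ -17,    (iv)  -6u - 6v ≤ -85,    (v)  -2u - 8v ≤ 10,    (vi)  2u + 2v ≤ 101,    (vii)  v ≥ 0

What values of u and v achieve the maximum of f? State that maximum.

Feasible corners and f = 9u + 7v:
  (0, 57/4) → f = 399/4
  (290/13, 733/26) → f = 10351/26
  (0, 85/6) → f = 595/6
  (493/54, 136/27) → f = 6341/54
  (673/18, 118/9) → f = 7709/18

u = 673/18, v = 118/9, maximum f = 7709/18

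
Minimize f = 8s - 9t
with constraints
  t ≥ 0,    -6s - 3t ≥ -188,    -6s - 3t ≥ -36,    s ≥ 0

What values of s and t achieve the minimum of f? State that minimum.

s = 0, t = 12, minimum f = -108

Feasible corners and f = 8s - 9t:
  (6, 0) → f = 48
  (0, 0) → f = 0
  (0, 12) → f = -108

At the optimal vertex, -6s - 3t = -36 and s = 0.
Solving simultaneously gives s = 0, t = 12.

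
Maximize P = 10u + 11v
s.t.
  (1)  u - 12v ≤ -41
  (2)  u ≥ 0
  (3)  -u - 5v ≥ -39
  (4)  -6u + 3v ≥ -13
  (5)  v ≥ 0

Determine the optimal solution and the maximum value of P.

Vertices and P = 10u + 11v:
  (0, 41/12) → P = 451/12
  (93/23, 259/69) → P = 5639/69
  (0, 39/5) → P = 429/5
  (182/33, 221/33) → P = 1417/11

The binding constraints are -u - 5v = -39 and -6u + 3v = -13.
Solving simultaneously gives u = 182/33, v = 221/33.

u = 182/33, v = 221/33, maximum P = 1417/11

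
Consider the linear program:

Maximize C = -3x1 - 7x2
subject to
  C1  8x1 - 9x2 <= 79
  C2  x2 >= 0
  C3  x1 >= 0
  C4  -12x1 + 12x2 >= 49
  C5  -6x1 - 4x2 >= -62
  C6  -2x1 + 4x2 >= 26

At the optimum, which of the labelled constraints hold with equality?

C3 and C6

Feasible corners and C = -3x1 - 7x2:
  (0, 31/2) → C = -217/2
  (0, 13/2) → C = -91/2
  (9/2, 35/4) → C = -299/4

The maximum is at (0, 13/2). Substituting into each constraint, equality holds for C3 and C6; the remaining constraints have slack.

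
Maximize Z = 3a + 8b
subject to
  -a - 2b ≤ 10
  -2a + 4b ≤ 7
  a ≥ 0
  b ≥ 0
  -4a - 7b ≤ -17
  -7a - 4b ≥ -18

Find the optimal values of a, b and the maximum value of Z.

a = 11/9, b = 85/36, maximum Z = 203/9

Corner points and Z = 3a + 8b:
  (19/30, 31/15) → Z = 553/30
  (11/9, 85/36) → Z = 203/9
  (58/33, 47/33) → Z = 50/3

The optimum lies where -2a + 4b = 7 and -7a - 4b = -18.
Solving simultaneously gives a = 11/9, b = 85/36.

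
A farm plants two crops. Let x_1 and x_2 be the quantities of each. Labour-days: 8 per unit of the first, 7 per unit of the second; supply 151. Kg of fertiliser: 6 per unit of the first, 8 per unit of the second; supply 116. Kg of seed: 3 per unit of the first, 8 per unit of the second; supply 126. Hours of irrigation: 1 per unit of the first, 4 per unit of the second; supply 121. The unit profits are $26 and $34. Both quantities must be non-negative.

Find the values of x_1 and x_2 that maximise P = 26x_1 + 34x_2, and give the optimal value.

x_1 = 18, x_2 = 1, maximum P = 502

Vertices and P = 26x_1 + 34x_2:
  (0, 0) → P = 0
  (0, 29/2) → P = 493
  (151/8, 0) → P = 1963/4
  (18, 1) → P = 502

At the optimal vertex, 8x_1 + 7x_2 = 151 and 6x_1 + 8x_2 = 116.
Solving simultaneously gives x_1 = 18, x_2 = 1.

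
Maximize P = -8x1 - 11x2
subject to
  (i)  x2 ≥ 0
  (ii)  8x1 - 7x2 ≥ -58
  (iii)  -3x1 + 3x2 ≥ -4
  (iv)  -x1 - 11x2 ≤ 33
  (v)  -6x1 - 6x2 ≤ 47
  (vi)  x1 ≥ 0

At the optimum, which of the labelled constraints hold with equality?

Feasible corners and P = -8x1 - 11x2:
  (4/3, 0) → P = -32/3
  (0, 0) → P = 0
  (0, 58/7) → P = -638/7
The feasible region is unbounded (it extends along (1, 1), (7, 8)), but P strictly decreases along every unbounded feasible direction, so there is no improving ray and the maximum is attained at a vertex.

The maximum is at (0, 0). Substituting into each constraint, equality holds for (i) and (vi); the remaining constraints have slack.

(i) and (vi)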